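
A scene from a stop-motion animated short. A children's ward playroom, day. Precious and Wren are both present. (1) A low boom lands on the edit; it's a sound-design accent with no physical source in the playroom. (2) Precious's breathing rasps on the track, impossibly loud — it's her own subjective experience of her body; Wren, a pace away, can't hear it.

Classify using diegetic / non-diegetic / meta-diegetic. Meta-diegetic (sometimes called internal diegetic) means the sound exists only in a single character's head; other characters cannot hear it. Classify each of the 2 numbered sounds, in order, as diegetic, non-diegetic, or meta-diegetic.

non-diegetic, meta-diegetic

(1) an editorial stinger — it belongs to the cut, not the story world → non-diegetic.
Sound (2): point-of-audition from inside Precious's body; not a sound in the room, so meta-diegetic.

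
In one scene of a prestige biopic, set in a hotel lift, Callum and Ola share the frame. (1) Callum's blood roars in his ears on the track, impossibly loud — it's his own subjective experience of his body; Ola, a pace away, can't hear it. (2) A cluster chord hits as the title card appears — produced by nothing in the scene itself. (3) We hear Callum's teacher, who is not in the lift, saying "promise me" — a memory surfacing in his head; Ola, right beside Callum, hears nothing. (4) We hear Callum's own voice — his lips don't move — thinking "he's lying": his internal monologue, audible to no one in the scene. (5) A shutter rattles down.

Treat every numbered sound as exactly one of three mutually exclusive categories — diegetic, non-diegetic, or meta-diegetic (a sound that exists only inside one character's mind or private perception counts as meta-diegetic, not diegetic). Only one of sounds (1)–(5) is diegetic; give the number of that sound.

5

(1) is meta-diegetic: point-of-audition from inside Callum's body; not a sound in the room.
(2) is non-diegetic: an editorial stinger — it belongs to the cut, not the story world.
(3) is meta-diegetic: the voice is a memory playing only inside Callum's mind; Ola can't hear it.
(4) it's Callum's unspoken thought, heard only by the audience via his subjectivity → meta-diegetic.
Sound (5): an in-world source (a shutter); characters could hear it, so diegetic.
Only (5) is diegetic.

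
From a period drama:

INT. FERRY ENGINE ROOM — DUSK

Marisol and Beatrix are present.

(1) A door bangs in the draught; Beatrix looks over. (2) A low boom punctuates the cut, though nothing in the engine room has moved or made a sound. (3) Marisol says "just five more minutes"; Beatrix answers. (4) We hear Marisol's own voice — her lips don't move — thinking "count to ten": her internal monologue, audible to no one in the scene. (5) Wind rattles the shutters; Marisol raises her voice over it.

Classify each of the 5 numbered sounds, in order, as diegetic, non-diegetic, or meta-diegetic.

(1) is diegetic: the sound comes from a door physically present in the location.
Sound (2): an editorial stinger — it belongs to the cut, not the story world, so non-diegetic.
(3) spoken by a character present in the story world → diegetic.
(4) internal monologue — inside Marisol's mind, not spoken into the scene → meta-diegetic.
Sound (5): it's the actual ambient sound of the location, so diegetic.

diegetic, non-diegetic, diegetic, meta-diegetic, diegetic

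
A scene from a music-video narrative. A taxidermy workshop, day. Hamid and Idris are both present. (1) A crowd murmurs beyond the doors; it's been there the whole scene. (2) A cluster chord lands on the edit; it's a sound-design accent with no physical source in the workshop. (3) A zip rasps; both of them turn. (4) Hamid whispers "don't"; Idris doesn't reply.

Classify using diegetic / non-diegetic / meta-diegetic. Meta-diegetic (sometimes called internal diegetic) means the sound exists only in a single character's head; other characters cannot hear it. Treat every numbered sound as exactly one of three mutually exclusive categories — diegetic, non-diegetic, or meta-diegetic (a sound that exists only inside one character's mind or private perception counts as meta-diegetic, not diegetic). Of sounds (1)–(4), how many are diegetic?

(1) is diegetic: it's the actual ambient sound of the location.
(2) an editorial stinger — it belongs to the cut, not the story world → non-diegetic.
Sound (3): the sound comes from a zip physically present in the location, so diegetic.
(4) spoken by a character present in the story world → diegetic.
Diegetic: (1), (3), (4) — that's 3.

3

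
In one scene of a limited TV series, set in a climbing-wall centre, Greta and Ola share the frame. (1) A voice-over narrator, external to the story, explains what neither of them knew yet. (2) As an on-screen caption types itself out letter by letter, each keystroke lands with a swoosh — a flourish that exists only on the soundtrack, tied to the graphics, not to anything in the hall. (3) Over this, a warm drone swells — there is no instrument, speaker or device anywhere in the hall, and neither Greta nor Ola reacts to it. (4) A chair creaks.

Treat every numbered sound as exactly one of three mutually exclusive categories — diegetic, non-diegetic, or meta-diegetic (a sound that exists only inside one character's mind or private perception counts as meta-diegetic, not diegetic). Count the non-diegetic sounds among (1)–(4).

Sound (1): external voice-over — not a character, not heard by anyone in the scene, so non-diegetic.
Sound (2): the caption isn't part of the story world, so neither is the sound tied to it, so non-diegetic.
Sound (3): nothing in the hall produces it and the characters don't hear it — pure soundtrack, so non-diegetic.
Sound (4): an in-world source (a chair); characters could hear it, so diegetic.
Non-diegetic: (1), (2), (3) — that's 3.

3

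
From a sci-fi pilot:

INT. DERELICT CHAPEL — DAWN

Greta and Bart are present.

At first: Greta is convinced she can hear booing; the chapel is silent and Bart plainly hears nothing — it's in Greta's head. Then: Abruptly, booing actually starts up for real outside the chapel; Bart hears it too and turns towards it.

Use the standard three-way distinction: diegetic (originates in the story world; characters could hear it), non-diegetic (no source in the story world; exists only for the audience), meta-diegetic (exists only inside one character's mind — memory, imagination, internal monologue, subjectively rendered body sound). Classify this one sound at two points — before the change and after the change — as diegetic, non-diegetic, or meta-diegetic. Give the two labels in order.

meta-diegetic, diegetic

Before the change: only Greta 'hears' it — imagined, in her mind → meta-diegetic.
After the change: now there's a real external source and Bart hears it too — in the story world → diegetic.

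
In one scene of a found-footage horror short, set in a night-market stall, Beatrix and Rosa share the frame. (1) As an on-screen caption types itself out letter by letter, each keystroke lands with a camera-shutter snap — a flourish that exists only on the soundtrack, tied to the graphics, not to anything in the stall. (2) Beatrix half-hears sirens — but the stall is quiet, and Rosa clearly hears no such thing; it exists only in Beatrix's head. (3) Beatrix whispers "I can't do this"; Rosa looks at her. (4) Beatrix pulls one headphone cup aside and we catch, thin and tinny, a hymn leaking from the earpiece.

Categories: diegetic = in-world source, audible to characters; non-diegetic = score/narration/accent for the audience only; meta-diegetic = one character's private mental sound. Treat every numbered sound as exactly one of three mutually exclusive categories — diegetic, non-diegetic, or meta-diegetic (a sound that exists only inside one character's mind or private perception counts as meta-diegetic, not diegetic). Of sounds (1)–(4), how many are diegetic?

2

(1) it accompanies on-screen graphics, not anything inside the story world → non-diegetic.
(2) is meta-diegetic: subjective to Beatrix: the stall is silent and Rosa hears nothing.
Sound (3): spoken by a character present in the story world, so diegetic.
(4) the earpiece is a real device on Beatrix's head — source music → diegetic.
So 2 of the 4 are diegetic: (3), (4).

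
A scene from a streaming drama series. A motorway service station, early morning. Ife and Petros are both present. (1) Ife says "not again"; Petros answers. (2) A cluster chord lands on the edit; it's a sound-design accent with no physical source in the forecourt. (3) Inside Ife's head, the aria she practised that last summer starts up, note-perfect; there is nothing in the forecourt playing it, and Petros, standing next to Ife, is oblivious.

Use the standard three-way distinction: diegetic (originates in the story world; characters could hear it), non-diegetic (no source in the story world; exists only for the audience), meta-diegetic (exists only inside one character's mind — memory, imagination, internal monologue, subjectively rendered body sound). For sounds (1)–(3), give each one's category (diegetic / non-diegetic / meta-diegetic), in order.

Sound (1): on-screen dialogue — Ife speaks and Petros is there to hear, so diegetic.
(2) it's a sound-design accent with no in-world source; no one in the scene can hear it → non-diegetic.
Sound (3): remembered music, private to Ife — Petros is oblivious because it isn't in the room, so meta-diegetic.

diegetic, non-diegetic, meta-diegetic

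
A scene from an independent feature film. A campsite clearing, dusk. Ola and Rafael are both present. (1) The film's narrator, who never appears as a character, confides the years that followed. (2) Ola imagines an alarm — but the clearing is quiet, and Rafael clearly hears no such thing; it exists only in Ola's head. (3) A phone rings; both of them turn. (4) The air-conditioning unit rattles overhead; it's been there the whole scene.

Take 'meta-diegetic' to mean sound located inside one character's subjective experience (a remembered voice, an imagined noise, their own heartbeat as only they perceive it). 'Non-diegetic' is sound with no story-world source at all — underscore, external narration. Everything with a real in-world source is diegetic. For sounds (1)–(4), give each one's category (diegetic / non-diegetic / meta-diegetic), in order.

Sound (1): commentary laid over the scene from outside the fiction, so non-diegetic.
(2) is meta-diegetic: the sound is imagined by Ola; nothing in the story world is producing it and Rafael can't hear it.
(3) is diegetic: the sound comes from a phone physically present in the location.
(4) is diegetic: it's the actual ambient sound of the location.

non-diegetic, meta-diegetic, diegetic, diegetic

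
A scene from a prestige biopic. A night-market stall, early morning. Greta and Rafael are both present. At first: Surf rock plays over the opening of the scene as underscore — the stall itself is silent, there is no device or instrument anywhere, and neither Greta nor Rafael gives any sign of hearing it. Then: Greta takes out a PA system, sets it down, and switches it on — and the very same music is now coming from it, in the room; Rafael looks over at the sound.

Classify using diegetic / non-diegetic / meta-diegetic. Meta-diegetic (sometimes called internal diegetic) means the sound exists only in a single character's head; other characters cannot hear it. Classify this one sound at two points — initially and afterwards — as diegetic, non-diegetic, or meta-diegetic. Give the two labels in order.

non-diegetic, diegetic

Initially: no in-world source exists and no character can hear it — underscore → non-diegetic.
Afterwards: a PA system is now a real source in the story world and the characters hear it → diegetic.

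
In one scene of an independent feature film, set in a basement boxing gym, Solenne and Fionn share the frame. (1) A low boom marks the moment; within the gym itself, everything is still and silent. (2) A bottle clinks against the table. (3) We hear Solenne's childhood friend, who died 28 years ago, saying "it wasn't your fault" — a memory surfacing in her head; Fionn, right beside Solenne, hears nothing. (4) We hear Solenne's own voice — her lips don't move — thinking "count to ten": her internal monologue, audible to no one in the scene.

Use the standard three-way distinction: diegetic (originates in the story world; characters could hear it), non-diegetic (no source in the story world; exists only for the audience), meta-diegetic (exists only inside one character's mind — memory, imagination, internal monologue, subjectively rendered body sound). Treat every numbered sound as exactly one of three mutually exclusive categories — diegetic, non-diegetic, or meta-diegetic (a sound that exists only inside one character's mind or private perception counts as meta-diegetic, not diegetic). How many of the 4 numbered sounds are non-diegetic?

Sound (1): an editorial stinger — it belongs to the cut, not the story world, so non-diegetic.
(2) the sound comes from a bottle physically present in the location → diegetic.
(3) a remembered line, private to Solenne — not present in the room, not audible to Fionn → meta-diegetic.
(4) Solenne's thought-voice: a private mental sound no other character can hear → meta-diegetic.
Non-diegetic: (1) — that's 1.

1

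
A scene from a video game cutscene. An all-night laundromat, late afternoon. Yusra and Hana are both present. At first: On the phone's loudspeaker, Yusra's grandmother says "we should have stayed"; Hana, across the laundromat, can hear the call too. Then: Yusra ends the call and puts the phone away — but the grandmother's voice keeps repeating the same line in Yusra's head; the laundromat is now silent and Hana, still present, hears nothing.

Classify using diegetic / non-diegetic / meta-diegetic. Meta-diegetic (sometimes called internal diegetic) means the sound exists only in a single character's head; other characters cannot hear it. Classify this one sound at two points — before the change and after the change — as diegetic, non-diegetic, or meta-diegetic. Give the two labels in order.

Before the change: the loudspeaker is an in-world source; both Yusra and Hana hear the call → diegetic.
After the change: with the phone off, the voice continues only as Yusra's private mental replay — Hana can't hear it → meta-diegetic.

diegetic, meta-diegetic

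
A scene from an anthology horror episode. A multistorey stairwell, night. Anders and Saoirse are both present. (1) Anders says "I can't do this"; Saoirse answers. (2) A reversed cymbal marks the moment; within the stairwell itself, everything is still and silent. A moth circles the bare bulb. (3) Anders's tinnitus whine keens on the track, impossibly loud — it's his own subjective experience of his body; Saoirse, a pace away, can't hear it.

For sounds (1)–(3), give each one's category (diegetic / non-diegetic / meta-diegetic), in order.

(1) is diegetic: spoken by a character present in the story world.
(2) nothing in the scene produces it; it's an accent added for the audience → non-diegetic.
(3) is meta-diegetic: it's Anders's internal bodily sensation rendered as sound; only Anders 'hears' it.

diegetic, non-diegetic, meta-diegetic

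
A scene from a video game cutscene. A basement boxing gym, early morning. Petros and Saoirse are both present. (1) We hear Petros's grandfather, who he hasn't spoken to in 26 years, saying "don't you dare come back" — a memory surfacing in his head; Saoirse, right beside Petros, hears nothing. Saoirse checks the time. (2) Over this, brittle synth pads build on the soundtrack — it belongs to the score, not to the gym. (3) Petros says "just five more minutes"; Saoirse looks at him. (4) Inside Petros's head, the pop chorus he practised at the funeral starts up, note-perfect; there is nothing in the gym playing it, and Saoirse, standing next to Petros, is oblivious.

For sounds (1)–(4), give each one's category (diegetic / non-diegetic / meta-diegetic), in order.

(1) is meta-diegetic: it's Petros's recollection rendered as sound; the other character can't hear it.
(2) it has no source in the story world and no character can hear it — it's underscore → non-diegetic.
Sound (3): Petros is a character speaking aloud in the scene, so diegetic.
(4) the music is a memory playing inside Petros's mind alone; no real-world source, Saoirse can't hear it → meta-diegetic.

meta-diegetic, non-diegetic, diegetic, meta-diegetic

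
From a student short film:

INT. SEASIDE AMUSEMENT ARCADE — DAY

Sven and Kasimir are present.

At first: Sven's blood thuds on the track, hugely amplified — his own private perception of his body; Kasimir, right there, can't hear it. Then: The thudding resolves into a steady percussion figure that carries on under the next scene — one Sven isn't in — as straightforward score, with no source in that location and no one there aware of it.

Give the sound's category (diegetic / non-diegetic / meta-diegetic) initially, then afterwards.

meta-diegetic, non-diegetic

Initially: it's Sven's subjective body sound, inaudible to Kasimir → meta-diegetic.
Afterwards: detached from Sven and playing as sourceless score over a scene he isn't in — for the audience only → non-diegetic.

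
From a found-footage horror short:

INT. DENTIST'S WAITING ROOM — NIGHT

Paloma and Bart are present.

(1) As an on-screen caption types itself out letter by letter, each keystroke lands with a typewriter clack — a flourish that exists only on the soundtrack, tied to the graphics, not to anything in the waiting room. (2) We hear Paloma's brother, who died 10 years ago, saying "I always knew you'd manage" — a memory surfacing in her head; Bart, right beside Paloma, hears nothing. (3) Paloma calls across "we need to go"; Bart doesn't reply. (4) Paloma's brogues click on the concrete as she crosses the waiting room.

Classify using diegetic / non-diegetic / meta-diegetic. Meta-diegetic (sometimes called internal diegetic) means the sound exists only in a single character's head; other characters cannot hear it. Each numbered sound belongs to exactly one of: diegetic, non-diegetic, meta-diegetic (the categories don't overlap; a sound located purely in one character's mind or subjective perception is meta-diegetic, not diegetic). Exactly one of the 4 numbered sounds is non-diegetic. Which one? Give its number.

(1) it accompanies on-screen graphics, not anything inside the story world → non-diegetic.
(2) is meta-diegetic: a remembered line, private to Paloma — not present in the room, not audible to Bart.
(3) is diegetic: on-screen dialogue — Paloma speaks and Bart is there to hear.
Sound (4): a character's body making contact with the set — an in-world sound, so diegetic.
Only (1) is non-diegetic.

1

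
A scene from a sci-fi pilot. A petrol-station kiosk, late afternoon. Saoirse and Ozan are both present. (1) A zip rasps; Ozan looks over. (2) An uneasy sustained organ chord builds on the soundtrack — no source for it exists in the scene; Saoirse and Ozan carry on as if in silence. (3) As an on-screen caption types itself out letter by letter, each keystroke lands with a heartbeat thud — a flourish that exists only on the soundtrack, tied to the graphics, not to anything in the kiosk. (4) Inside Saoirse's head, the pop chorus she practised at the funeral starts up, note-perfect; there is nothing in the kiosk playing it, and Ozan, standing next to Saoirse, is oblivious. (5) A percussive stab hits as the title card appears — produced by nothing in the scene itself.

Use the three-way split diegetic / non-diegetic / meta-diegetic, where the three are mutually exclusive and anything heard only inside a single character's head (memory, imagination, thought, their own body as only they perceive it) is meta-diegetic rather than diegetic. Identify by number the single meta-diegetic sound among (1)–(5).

4

(1) a zip is a real object/event in the scene's world → diegetic.
Sound (2): score with no on-screen or off-screen source; it exists for the audience alone, so non-diegetic.
Sound (3): it accompanies on-screen graphics, not anything inside the story world, so non-diegetic.
(4) it lives in Saoirse's subjectivity, not in the kiosk → meta-diegetic.
(5) nothing in the scene produces it; it's an accent added for the audience → non-diegetic.
Only (4) is meta-diegetic.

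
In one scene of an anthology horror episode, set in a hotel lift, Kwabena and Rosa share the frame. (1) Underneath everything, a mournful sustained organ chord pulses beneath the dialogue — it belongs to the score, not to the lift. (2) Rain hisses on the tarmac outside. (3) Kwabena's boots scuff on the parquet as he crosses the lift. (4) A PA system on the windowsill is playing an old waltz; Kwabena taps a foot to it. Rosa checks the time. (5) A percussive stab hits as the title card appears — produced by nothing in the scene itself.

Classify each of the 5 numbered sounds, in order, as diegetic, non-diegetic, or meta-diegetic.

non-diegetic, diegetic, diegetic, diegetic, non-diegetic

Sound (1): score with no on-screen or off-screen source; it exists for the audience alone, so non-diegetic.
Sound (2): ambient/room sound belonging to the story's physical space, so diegetic.
(3) Kwabena's footsteps are produced in the story world → diegetic.
(4) is diegetic: a PA system is a physical source in the scene and Kwabena reacts to it.
(5) is non-diegetic: an editorial stinger — it belongs to the cut, not the story world.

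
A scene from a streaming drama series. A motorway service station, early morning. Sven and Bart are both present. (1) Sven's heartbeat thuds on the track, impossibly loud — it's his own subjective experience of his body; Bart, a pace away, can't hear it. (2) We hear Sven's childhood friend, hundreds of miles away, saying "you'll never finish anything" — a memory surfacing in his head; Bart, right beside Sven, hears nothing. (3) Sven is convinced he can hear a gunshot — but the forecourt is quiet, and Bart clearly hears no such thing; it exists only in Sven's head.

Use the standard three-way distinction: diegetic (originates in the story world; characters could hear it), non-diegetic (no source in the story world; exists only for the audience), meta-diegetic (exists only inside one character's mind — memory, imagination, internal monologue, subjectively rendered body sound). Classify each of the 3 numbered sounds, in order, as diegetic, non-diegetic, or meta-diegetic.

meta-diegetic, meta-diegetic, meta-diegetic

(1) it's Sven's internal bodily sensation rendered as sound; only Sven 'hears' it → meta-diegetic.
(2) is meta-diegetic: it's Sven's recollection rendered as sound; the other character can't hear it.
(3) is meta-diegetic: the sound is imagined by Sven; nothing in the story world is producing it and Bart can't hear it.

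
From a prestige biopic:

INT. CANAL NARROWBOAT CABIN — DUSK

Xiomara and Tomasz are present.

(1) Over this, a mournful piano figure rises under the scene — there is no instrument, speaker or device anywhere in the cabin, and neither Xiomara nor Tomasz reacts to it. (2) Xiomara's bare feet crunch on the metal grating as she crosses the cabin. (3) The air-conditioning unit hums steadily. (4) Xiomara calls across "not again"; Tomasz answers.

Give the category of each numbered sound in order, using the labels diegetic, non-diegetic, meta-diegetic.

(1) nothing in the cabin produces it and the characters don't hear it — pure soundtrack → non-diegetic.
Sound (2): a character's body making contact with the set — an in-world sound, so diegetic.
(3) is diegetic: the air-conditioning unit is part of the location's real environment.
(4) is diegetic: on-screen dialogue — Xiomara speaks and Tomasz is there to hear.

non-diegetic, diegetic, diegetic, diegetic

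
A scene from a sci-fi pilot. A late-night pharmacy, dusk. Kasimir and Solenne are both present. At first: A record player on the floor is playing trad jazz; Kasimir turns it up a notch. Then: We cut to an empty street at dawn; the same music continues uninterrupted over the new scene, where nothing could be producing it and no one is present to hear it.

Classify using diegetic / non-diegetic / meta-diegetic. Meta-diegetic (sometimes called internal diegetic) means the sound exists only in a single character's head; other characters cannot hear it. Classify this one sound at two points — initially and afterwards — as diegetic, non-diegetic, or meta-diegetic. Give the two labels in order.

diegetic, non-diegetic

Initially: a record player is a real in-scene source and Kasimir reacts to it → diegetic.
Afterwards: there is no longer any in-world source and no one can hear it — it has become underscore → non-diegetic.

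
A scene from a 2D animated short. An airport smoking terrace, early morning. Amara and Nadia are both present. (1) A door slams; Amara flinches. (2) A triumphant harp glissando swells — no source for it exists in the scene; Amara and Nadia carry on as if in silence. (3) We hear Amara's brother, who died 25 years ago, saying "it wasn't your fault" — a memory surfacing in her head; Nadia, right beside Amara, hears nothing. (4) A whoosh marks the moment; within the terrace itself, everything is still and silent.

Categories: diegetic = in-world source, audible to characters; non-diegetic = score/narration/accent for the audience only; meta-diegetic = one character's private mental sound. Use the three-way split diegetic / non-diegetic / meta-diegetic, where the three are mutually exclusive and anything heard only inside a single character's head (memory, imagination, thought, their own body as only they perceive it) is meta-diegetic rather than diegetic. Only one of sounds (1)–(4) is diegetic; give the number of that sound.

1

Sound (1): a door is a real object/event in the scene's world, so diegetic.
Sound (2): nothing in the terrace produces it and the characters don't hear it — pure soundtrack, so non-diegetic.
Sound (3): the voice is a memory playing only inside Amara's mind; Nadia can't hear it, so meta-diegetic.
(4) is non-diegetic: it's a sound-design accent with no in-world source; no one in the scene can hear it.
Only (1) is diegetic.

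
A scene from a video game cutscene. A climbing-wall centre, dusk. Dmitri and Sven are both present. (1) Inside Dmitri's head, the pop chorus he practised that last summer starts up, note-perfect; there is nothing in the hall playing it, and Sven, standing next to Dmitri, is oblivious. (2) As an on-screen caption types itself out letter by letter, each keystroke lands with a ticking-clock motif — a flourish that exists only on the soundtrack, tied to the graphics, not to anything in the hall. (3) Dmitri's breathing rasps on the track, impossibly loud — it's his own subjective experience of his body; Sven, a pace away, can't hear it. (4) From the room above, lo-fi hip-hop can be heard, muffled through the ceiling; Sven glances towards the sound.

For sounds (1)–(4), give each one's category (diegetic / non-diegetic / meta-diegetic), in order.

Sound (1): remembered music, private to Dmitri — Sven is oblivious because it isn't in the room, so meta-diegetic.
(2) the caption isn't part of the story world, so neither is the sound tied to it → non-diegetic.
(3) is meta-diegetic: a subjective body sound — Dmitri's private perception, inaudible to Sven.
(4) is diegetic: the music has an off-screen but real-world source and a character hears it.

meta-diegetic, non-diegetic, meta-diegetic, diegetic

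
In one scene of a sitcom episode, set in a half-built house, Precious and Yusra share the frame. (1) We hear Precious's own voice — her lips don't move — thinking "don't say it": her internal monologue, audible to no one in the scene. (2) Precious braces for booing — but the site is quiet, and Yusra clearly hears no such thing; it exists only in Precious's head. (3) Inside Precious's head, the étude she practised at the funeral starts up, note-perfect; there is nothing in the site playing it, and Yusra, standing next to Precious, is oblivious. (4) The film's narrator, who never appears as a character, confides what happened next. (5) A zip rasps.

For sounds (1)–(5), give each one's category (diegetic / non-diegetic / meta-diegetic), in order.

Sound (1): internal monologue — inside Precious's mind, not spoken into the scene, so meta-diegetic.
(2) subjective to Precious: the site is silent and Yusra hears nothing → meta-diegetic.
(3) the music is a memory playing inside Precious's mind alone; no real-world source, Yusra can't hear it → meta-diegetic.
(4) is non-diegetic: the narrator exists outside the story world, addressing only the audience.
(5) a zip is a real object/event in the scene's world → diegetic.

meta-diegetic, meta-diegetic, meta-diegetic, non-diegetic, diegetic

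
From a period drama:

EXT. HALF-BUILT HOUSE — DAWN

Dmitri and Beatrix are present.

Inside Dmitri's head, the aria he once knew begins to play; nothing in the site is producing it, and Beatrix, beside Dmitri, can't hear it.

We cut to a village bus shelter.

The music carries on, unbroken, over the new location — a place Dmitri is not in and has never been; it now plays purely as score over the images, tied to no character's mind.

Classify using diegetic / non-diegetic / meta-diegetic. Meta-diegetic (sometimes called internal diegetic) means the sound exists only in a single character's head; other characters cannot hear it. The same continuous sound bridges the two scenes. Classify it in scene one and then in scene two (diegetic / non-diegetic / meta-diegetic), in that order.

meta-diegetic, non-diegetic

Scene one: the music exists only inside Dmitri's mind; Beatrix can't hear it → meta-diegetic.
Scene two: it's detached from Dmitri entirely and plays over unrelated images with no in-world source — conventional underscore → non-diegetic.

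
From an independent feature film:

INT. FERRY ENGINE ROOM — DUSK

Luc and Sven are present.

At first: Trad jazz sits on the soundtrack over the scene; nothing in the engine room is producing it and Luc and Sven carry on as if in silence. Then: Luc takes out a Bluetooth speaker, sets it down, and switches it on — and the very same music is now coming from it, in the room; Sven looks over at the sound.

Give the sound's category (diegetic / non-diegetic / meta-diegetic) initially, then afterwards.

non-diegetic, diegetic

Initially: no in-world source exists and no character can hear it — underscore → non-diegetic.
Afterwards: a Bluetooth speaker is now a real source in the story world and the characters hear it → diegetic.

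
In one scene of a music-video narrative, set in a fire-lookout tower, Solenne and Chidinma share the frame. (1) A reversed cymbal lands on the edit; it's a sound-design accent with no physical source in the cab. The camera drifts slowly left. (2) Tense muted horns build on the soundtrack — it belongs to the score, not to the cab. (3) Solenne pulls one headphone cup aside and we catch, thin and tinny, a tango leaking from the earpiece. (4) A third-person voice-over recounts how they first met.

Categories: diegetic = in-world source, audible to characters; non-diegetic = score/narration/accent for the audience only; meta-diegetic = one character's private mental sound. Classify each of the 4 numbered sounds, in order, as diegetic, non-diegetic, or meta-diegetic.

non-diegetic, non-diegetic, diegetic, non-diegetic

Sound (1): it's a sound-design accent with no in-world source; no one in the scene can hear it, so non-diegetic.
(2) nothing in the cab produces it and the characters don't hear it — pure soundtrack → non-diegetic.
(3) the headphones are an on-screen source → diegetic.
(4) is non-diegetic: commentary laid over the scene from outside the fiction.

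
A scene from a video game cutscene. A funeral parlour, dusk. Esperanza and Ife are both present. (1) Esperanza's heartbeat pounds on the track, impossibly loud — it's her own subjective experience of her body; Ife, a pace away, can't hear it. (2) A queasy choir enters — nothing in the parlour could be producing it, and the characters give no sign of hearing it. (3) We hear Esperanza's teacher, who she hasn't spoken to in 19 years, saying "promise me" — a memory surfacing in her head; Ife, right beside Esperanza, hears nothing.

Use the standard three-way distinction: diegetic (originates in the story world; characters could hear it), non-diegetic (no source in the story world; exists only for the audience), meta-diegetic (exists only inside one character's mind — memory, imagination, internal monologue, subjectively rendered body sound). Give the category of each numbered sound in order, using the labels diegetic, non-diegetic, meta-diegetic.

meta-diegetic, non-diegetic, meta-diegetic

(1) is meta-diegetic: point-of-audition from inside Esperanza's body; not a sound in the room.
Sound (2): it has no source in the story world and no character can hear it — it's underscore, so non-diegetic.
Sound (3): a remembered line, private to Esperanza — not present in the room, not audible to Ife, so meta-diegetic.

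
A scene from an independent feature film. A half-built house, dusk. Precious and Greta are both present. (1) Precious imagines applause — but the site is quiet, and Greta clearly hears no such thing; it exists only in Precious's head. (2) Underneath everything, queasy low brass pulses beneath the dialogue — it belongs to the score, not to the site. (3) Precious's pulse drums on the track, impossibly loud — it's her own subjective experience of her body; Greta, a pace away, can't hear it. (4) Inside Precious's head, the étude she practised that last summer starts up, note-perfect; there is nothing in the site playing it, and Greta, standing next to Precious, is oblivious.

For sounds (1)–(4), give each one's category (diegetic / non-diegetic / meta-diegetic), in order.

(1) Precious alone 'hears' it — an imagined sound, not present in the space → meta-diegetic.
(2) it has no source in the story world and no character can hear it — it's underscore → non-diegetic.
(3) is meta-diegetic: it's Precious's internal bodily sensation rendered as sound; only Precious 'hears' it.
(4) it lives in Precious's subjectivity, not in the site → meta-diegetic.

meta-diegetic, non-diegetic, meta-diegetic, meta-diegetic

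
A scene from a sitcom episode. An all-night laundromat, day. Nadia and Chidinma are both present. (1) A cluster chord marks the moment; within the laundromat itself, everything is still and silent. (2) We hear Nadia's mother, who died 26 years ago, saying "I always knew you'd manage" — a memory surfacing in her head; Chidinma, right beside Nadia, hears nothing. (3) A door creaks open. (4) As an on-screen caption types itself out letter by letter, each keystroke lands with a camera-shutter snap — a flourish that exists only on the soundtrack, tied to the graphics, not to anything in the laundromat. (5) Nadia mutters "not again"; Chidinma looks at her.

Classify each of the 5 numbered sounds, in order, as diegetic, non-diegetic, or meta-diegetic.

non-diegetic, meta-diegetic, diegetic, non-diegetic, diegetic

(1) is non-diegetic: an editorial stinger — it belongs to the cut, not the story world.
Sound (2): it's Nadia's recollection rendered as sound; the other character can't hear it, so meta-diegetic.
Sound (3): an in-world source (a door); characters could hear it, so diegetic.
Sound (4): the caption isn't part of the story world, so neither is the sound tied to it, so non-diegetic.
Sound (5): Nadia is a character speaking aloud in the scene, so diegetic.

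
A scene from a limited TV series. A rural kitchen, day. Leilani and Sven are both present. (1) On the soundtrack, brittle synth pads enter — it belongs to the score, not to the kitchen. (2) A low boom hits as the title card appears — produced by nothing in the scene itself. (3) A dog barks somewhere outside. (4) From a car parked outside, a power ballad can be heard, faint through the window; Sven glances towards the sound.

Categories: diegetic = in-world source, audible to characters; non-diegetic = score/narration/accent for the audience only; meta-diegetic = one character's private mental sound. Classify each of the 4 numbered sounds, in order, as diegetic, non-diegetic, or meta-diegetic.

Sound (1): it has no source in the story world and no character can hear it — it's underscore, so non-diegetic.
(2) nothing in the scene produces it; it's an accent added for the audience → non-diegetic.
(3) a dog is a real object/event in the scene's world → diegetic.
Sound (4): it's coming from a car parked outside — a location within the story world — and Sven reacts, so diegetic.

non-diegetic, non-diegetic, diegetic, diegetic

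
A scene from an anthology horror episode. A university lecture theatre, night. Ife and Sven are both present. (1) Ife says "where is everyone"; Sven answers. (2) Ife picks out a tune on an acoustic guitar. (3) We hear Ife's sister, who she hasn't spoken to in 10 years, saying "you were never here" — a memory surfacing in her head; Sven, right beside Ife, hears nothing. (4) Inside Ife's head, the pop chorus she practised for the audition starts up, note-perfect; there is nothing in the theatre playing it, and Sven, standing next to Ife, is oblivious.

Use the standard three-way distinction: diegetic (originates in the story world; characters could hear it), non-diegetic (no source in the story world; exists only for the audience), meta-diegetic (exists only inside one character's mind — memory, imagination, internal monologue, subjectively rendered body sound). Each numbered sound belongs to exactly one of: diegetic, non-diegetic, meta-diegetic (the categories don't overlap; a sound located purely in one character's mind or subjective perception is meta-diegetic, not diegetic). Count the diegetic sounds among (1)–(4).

2

(1) spoken by a character present in the story world → diegetic.
Sound (2): a character is playing an acoustic guitar on screen, so diegetic.
(3) is meta-diegetic: it's Ife's recollection rendered as sound; the other character can't hear it.
(4) it lives in Ife's subjectivity, not in the theatre → meta-diegetic.
Diegetic: (1), (2) — that's 2.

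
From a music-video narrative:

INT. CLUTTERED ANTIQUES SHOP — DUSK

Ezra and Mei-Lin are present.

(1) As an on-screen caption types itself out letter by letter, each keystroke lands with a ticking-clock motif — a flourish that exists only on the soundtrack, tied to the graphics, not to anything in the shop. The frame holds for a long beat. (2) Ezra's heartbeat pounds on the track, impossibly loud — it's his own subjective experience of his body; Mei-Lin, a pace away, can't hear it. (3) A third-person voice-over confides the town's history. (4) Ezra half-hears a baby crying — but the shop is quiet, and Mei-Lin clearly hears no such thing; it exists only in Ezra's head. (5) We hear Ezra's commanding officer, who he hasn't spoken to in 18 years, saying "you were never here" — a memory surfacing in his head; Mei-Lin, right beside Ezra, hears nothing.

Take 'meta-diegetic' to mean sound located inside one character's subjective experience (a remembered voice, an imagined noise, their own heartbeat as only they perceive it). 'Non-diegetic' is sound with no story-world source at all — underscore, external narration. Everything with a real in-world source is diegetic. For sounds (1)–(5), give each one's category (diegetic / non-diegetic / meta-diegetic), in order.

(1) it accompanies on-screen graphics, not anything inside the story world → non-diegetic.
(2) is meta-diegetic: point-of-audition from inside Ezra's body; not a sound in the room.
(3) commentary laid over the scene from outside the fiction → non-diegetic.
(4) is meta-diegetic: subjective to Ezra: the shop is silent and Mei-Lin hears nothing.
Sound (5): it's Ezra's recollection rendered as sound; the other character can't hear it, so meta-diegetic.

non-diegetic, meta-diegetic, non-diegetic, meta-diegetic, meta-diegetic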